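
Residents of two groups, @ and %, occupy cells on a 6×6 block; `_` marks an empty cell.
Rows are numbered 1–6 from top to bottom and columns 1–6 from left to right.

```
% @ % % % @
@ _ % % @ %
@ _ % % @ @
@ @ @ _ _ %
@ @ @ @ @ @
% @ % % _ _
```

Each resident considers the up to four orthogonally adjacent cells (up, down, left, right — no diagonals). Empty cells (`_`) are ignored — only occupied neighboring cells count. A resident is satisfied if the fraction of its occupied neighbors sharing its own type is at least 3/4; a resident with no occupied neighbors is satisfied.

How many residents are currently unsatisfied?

(1,1)% 0/2 ✗
(1,2)@ 0/2 ✗
(1,3)% 2/3 ✗
(1,4)% 3/3 ✓
(1,5)% 1/3 ✗
(1,6)@ 0/2 ✗
(2,1)@ 1/2 ✗
(2,3)% 3/3 ✓
(2,4)% 3/4 ✓
(2,5)@ 1/4 ✗
(2,6)% 0/3 ✗
(3,1)@ 2/2 ✓
(3,3)% 2/3 ✗
(3,4)% 2/3 ✗
(3,5)@ 2/3 ✗
(3,6)@ 1/3 ✗
(4,1)@ 3/3 ✓
(4,2)@ 3/3 ✓
(4,3)@ 2/3 ✗
(4,6)% 0/2 ✗
(5,1)@ 2/3 ✗
(5,2)@ 4/4 ✓
(5,3)@ 3/4 ✓
(5,4)@ 2/3 ✗
(5,5)@ 2/2 ✓
(5,6)@ 1/2 ✗
(6,1)% 0/2 ✗
(6,2)@ 1/3 ✗
(6,3)% 1/3 ✗
(6,4)% 1/2 ✗
Unsatisfied: (1,1), (1,2), (1,3), (1,5), (1,6), (2,1), (2,5), (2,6), (3,3), (3,4), (3,5), (3,6), (4,3), (4,6), (5,1), (5,4), (5,6), (6,1), (6,2), (6,3), (6,4) — 21 in total.

21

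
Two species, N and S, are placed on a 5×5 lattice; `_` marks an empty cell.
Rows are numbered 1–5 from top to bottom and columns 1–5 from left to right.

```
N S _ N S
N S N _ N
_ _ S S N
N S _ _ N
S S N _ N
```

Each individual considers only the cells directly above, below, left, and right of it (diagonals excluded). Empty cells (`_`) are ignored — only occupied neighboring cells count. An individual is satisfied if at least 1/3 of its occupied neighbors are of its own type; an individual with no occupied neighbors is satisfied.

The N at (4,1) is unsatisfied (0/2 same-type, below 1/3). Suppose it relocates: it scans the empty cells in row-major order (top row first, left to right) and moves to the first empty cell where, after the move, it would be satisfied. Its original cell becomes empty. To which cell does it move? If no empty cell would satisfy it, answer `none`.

Vacating (4,1). Empty cells in order:
  (1,3): 2/3 same-type → satisfied — stop here.

(1,3)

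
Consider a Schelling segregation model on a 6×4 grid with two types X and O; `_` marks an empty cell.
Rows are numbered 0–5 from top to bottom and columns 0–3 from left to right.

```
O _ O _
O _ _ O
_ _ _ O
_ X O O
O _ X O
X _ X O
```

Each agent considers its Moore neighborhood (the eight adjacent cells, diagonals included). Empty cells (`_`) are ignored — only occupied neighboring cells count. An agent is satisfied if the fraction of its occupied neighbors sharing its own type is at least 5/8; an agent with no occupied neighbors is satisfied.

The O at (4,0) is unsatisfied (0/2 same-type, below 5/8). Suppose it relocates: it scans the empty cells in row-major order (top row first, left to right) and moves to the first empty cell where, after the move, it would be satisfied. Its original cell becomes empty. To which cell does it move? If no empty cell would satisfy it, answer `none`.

(0,1)

Vacating (4,0). Empty cells in order:
  (0,1): 3/3 same-type → satisfied — stop here.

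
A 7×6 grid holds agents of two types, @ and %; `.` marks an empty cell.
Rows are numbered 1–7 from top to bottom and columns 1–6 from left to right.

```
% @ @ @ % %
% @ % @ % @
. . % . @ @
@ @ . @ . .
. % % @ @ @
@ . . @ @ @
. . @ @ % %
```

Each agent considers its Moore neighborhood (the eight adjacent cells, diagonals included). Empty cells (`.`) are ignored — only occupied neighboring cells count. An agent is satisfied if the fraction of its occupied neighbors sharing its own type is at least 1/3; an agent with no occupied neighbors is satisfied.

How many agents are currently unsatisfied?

8

(1,1)% 1/3 satisfied
(1,2)@ 2/5 satisfied
(1,3)@ 4/5 satisfied
(1,4)@ 2/5 satisfied
(1,5)% 2/5 satisfied
(1,6)% 2/3 satisfied
(2,1)% 1/3 satisfied
(2,2)@ 2/6 satisfied
(2,3)% 1/6 not
(2,4)@ 3/7 satisfied
(2,5)% 2/7 not
(2,6)@ 2/5 satisfied
(3,3)% 1/5 not
(3,5)@ 4/5 satisfied
(3,6)@ 2/3 satisfied
(4,1)@ 1/2 satisfied
(4,2)@ 1/4 not
(4,4)@ 3/5 satisfied
(5,2)% 1/4 not
(5,3)% 1/5 not
(5,4)@ 4/5 satisfied
(5,5)@ 6/6 satisfied
(5,6)@ 3/3 satisfied
(6,1)@ 0/1 not
(6,4)@ 5/7 satisfied
(6,5)@ 6/8 satisfied
(6,6)@ 3/5 satisfied
(7,3)@ 2/2 satisfied
(7,4)@ 3/4 satisfied
(7,5)% 1/5 not
(7,6)% 1/3 satisfied
Unsatisfied: (2,3), (2,5), (3,3), (4,2), (5,2), (5,3), (6,1), (7,5) — 8 in total.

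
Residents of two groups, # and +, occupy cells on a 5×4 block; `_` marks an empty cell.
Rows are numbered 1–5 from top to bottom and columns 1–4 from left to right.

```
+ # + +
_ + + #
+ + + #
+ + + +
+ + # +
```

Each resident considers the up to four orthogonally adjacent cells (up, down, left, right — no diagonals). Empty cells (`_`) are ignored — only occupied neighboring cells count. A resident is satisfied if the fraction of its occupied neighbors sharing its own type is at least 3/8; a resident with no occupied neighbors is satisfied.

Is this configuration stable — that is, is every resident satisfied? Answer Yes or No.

Row 1: (1,1)+ 0/1 not · (1,2)# 0/3 not · (1,3)+ 2/3 satisfied · (1,4)+ 1/2 satisfied
Row 2: (2,2)+ 2/3 satisfied · (2,3)+ 3/4 satisfied · (2,4)# 1/3 not
Row 3: (3,1)+ 2/2 satisfied · (3,2)+ 4/4 satisfied · (3,3)+ 3/4 satisfied · (3,4)# 1/3 not
Row 4: (4,1)+ 3/3 satisfied · (4,2)+ 4/4 satisfied · (4,3)+ 3/4 satisfied · (4,4)+ 2/3 satisfied
Row 5: (5,1)+ 2/2 satisfied · (5,2)+ 2/3 satisfied · (5,3)# 0/3 not · (5,4)+ 1/2 satisfied
For instance (1,1) has only 0/1 same-type neighbors, below 3/8.

No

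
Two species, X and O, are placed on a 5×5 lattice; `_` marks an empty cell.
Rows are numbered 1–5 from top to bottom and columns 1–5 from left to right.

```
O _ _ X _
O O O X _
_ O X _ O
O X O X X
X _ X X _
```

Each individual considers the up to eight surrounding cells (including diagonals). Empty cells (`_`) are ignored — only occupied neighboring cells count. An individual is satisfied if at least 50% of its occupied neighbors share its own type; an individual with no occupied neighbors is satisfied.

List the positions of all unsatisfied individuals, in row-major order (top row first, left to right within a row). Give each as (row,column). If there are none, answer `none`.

(2,3), (3,3), (3,5), (4,1), (4,3)

(1,1)O 2/2 satisfied
(1,4)X 1/2 satisfied
(2,1)O 3/3 satisfied
(2,2)O 4/5 satisfied
(2,3)O 2/5 not
(2,4)X 2/4 satisfied
(3,2)O 5/7 satisfied
(3,3)X 3/7 not
(3,5)O 0/3 not
(4,1)O 1/3 not
(4,2)X 3/6 satisfied
(4,3)O 1/6 not
(4,4)X 4/6 satisfied
(4,5)X 2/3 satisfied
(5,1)X 1/2 satisfied
(5,3)X 3/4 satisfied
(5,4)X 3/4 satisfied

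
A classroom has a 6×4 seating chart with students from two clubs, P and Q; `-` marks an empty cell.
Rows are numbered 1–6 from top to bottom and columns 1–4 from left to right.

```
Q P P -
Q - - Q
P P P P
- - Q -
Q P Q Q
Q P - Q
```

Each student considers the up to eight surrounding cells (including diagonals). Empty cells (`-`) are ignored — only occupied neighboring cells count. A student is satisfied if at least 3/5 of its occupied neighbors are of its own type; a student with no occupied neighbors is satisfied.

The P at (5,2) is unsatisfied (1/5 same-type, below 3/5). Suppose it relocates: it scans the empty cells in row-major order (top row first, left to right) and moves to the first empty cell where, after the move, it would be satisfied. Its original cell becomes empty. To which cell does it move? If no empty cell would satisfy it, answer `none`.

Vacating (5,2). Empty cells in order:
  (1,4): 1/2 same-type → still unsatisfied.
  (2,2): 5/7 same-type → satisfied — stop here.

(2,2)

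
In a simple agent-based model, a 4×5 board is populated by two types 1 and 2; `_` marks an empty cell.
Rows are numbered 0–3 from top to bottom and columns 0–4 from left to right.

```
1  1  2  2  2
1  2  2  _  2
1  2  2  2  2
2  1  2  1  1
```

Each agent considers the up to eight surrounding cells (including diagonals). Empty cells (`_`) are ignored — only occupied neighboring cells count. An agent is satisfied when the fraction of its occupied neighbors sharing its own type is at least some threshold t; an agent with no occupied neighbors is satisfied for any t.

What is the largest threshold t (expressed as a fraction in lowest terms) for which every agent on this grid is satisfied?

Row 0: (0,0)1 2/3 · (0,1)1 2/5 · (0,2)2 3/4 · (0,3)2 4/4 · (0,4)2 2/2
Row 1: (1,0)1 3/5 · (1,1)2 4/8 · (1,2)2 6/7 · (1,4)2 4/4
Row 2: (2,0)1 2/5 · (2,1)2 5/8 · (2,2)2 5/7 · (2,3)2 5/7 · (2,4)2 2/4
Row 3: (3,0)2 1/3 · (3,1)1 1/5 · (3,2)2 3/5 · (3,3)1 1/5 · (3,4)1 1/3
The smallest same-type fraction is 1/5 at (3,1), which reduces to 1/5. Any threshold above that leaves this agent unsatisfied.

1/5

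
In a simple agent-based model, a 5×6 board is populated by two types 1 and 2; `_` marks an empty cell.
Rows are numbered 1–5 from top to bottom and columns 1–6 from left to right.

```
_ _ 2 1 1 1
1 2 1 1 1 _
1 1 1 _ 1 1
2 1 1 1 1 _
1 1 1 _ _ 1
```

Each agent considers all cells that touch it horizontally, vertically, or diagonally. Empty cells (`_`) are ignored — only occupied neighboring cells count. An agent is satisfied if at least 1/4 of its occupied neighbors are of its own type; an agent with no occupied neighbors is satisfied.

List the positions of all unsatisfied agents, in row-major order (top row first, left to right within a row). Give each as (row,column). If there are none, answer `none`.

(1,3)2 1/4 satisfied
(1,4)1 4/5 satisfied
(1,5)1 4/4 satisfied
(1,6)1 2/2 satisfied
(2,1)1 2/3 satisfied
(2,2)2 1/6 not
(2,3)1 4/6 satisfied
(2,4)1 6/7 satisfied
(2,5)1 6/6 satisfied
(3,1)1 3/5 satisfied
(3,2)1 6/8 satisfied
(3,3)1 6/7 satisfied
(3,5)1 5/5 satisfied
(3,6)1 3/3 satisfied
(4,1)2 0/5 not
(4,2)1 7/8 satisfied
(4,3)1 6/6 satisfied
(4,4)1 5/5 satisfied
(4,5)1 4/4 satisfied
(5,1)1 2/3 satisfied
(5,2)1 4/5 satisfied
(5,3)1 4/4 satisfied
(5,6)1 1/1 satisfied

(2,2), (4,1)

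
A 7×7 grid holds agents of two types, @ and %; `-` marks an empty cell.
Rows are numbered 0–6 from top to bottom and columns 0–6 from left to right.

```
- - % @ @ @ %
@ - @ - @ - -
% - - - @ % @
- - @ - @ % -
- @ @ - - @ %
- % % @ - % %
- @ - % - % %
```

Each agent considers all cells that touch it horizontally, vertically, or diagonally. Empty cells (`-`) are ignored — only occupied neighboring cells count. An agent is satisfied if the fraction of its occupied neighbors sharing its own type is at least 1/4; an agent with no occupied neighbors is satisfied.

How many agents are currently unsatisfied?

Row 0: (0,2)% 0/2 ✗ · (0,3)@ 3/4 ✓ · (0,4)@ 3/3 ✓ · (0,5)@ 2/3 ✓ · (0,6)% 0/1 ✗
Row 1: (1,0)@ 0/1 ✗ · (1,2)@ 1/2 ✓ · (1,4)@ 4/5 ✓
Row 2: (2,0)% 0/1 ✗ · (2,4)@ 2/4 ✓ · (2,5)% 1/5 ✗ · (2,6)@ 0/2 ✗
Row 3: (3,2)@ 2/2 ✓ · (3,4)@ 2/4 ✓ · (3,5)% 2/6 ✓
Row 4: (4,1)@ 2/4 ✓ · (4,2)@ 3/5 ✓ · (4,5)@ 1/5 ✗ · (4,6)% 3/4 ✓
Row 5: (5,1)% 1/4 ✓ · (5,2)% 2/6 ✓ · (5,3)@ 1/3 ✓ · (5,5)% 4/5 ✓ · (5,6)% 4/5 ✓
Row 6: (6,1)@ 0/2 ✗ · (6,3)% 1/2 ✓ · (6,5)% 3/3 ✓ · (6,6)% 3/3 ✓
Unsatisfied: (0,2), (0,6), (1,0), (2,0), (2,5), (2,6), (4,5), (6,1) — 8 in total.

8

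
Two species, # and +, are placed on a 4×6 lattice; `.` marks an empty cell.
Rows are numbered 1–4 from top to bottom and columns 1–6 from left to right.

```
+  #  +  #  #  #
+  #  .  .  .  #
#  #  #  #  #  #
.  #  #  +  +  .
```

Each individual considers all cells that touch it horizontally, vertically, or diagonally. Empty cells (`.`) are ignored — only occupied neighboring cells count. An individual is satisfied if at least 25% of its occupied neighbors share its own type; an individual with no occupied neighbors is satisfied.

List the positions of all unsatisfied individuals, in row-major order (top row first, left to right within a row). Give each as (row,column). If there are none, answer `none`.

(1,3), (2,1), (4,4)

Row 1: (1,1)+ 1/3 satisfied · (1,2)# 1/4 satisfied · (1,3)+ 0/3 not · (1,4)# 1/2 satisfied · (1,5)# 3/3 satisfied · (1,6)# 2/2 satisfied
Row 2: (2,1)+ 1/5 not · (2,2)# 4/7 satisfied · (2,6)# 4/4 satisfied
Row 3: (3,1)# 3/4 satisfied · (3,2)# 5/6 satisfied · (3,3)# 5/6 satisfied · (3,4)# 3/5 satisfied · (3,5)# 3/5 satisfied · (3,6)# 2/3 satisfied
Row 4: (4,2)# 4/4 satisfied · (4,3)# 4/5 satisfied · (4,4)+ 1/5 not · (4,5)+ 1/4 satisfied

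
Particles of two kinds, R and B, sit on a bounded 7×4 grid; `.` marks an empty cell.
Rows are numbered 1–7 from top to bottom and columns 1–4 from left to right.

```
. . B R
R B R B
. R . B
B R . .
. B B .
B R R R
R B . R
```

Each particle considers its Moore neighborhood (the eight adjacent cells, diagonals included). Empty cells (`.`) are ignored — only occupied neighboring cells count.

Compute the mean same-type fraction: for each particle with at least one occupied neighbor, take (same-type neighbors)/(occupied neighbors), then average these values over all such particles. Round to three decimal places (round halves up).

(1,3)B 2/4
(1,4)R 1/3
(2,1)R 1/2
(2,2)B 1/4
(2,3)R 2/6
(2,4)B 2/4
(3,2)R 3/5
(3,4)B 1/2
(4,1)B 1/3
(4,2)R 1/4
(5,2)B 3/6
(5,3)B 1/5
(6,1)B 2/4
(6,2)R 2/6
(6,3)R 3/6
(6,4)R 2/3
(7,1)R 1/3
(7,2)B 1/4
(7,4)R 2/2
Sum over 19 particles: 2/4 + 1/3 + 1/2 + 1/4 + 2/6 + 2/4 + 3/5 + 1/2 + 1/3 + 1/4 + 3/6 + 1/5 + 2/4 + 2/6 + 3/6 + 2/3 + 1/3 + 1/4 + 2/2 = 503/60; mean = 503/60 ÷ 19 = 503/1140 = 0.441228… → 0.441.

0.441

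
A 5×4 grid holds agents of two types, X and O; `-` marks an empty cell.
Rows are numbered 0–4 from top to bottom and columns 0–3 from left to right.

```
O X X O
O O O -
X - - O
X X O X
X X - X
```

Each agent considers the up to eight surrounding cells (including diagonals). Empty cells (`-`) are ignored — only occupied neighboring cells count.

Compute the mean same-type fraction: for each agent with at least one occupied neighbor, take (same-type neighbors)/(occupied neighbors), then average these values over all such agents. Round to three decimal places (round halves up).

0.560

Row 0: (0,0)O 2/3 · (0,1)X 1/5 · (0,2)X 1/4 · (0,3)O 1/2
Row 1: (1,0)O 2/4 · (1,1)O 3/6 · (1,2)O 3/5
Row 2: (2,0)X 2/4 · (2,3)O 2/3
Row 3: (3,0)X 4/4 · (3,1)X 4/5 · (3,2)O 1/5 · (3,3)X 1/3
Row 4: (4,0)X 3/3 · (4,1)X 3/4 · (4,3)X 1/2
Sum over 16 agents: 2/3 + 1/5 + 1/4 + 1/2 + 2/4 + 3/6 + 3/5 + 2/4 + 2/3 + 4/4 + 4/5 + 1/5 + 1/3 + 3/3 + 3/4 + 1/2 = 269/30; mean = 269/30 ÷ 16 = 269/480 = 0.560416… → 0.560.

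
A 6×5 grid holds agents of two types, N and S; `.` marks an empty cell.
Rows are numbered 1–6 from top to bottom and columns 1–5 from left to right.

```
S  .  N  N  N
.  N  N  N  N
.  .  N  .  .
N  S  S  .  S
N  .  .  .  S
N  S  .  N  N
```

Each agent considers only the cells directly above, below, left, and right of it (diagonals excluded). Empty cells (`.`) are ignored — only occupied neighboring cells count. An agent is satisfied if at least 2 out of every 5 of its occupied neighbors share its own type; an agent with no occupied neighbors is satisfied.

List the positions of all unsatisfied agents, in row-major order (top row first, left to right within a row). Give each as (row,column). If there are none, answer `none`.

(1,1)S 0/0 satisfied
(1,3)N 2/2 satisfied
(1,4)N 3/3 satisfied
(1,5)N 2/2 satisfied
(2,2)N 1/1 satisfied
(2,3)N 4/4 satisfied
(2,4)N 3/3 satisfied
(2,5)N 2/2 satisfied
(3,3)N 1/2 satisfied
(4,1)N 1/2 satisfied
(4,2)S 1/2 satisfied
(4,3)S 1/2 satisfied
(4,5)S 1/1 satisfied
(5,1)N 2/2 satisfied
(5,5)S 1/2 satisfied
(6,1)N 1/2 satisfied
(6,2)S 0/1 not
(6,4)N 1/1 satisfied
(6,5)N 1/2 satisfied

(6,2)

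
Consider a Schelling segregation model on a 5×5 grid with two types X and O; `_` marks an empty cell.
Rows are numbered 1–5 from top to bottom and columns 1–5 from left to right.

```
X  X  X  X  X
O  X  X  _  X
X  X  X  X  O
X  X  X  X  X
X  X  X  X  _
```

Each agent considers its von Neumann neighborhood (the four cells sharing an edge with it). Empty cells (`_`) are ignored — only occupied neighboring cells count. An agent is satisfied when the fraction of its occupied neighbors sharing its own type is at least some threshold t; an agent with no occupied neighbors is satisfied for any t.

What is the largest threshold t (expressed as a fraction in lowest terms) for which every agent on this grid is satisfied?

Row 1: (1,1)X 1/2 · (1,2)X 3/3 · (1,3)X 3/3 · (1,4)X 2/2 · (1,5)X 2/2
Row 2: (2,1)O 0/3 · (2,2)X 3/4 · (2,3)X 3/3 · (2,5)X 1/2
Row 3: (3,1)X 2/3 · (3,2)X 4/4 · (3,3)X 4/4 · (3,4)X 2/3 · (3,5)O 0/3
Row 4: (4,1)X 3/3 · (4,2)X 4/4 · (4,3)X 4/4 · (4,4)X 4/4 · (4,5)X 1/2
Row 5: (5,1)X 2/2 · (5,2)X 3/3 · (5,3)X 3/3 · (5,4)X 2/2
The smallest same-type fraction is 0/3 at (2,1), which reduces to 0/1. Any threshold above that leaves this agent unsatisfied.

0/1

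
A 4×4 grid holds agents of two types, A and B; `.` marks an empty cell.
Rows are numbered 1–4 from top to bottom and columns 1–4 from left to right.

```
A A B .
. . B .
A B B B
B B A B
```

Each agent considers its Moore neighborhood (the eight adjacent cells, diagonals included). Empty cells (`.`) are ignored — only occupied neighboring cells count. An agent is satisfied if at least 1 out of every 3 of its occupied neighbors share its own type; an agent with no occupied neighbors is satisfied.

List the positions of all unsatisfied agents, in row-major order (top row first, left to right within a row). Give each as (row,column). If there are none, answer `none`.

(3,1), (4,3)

Row 1: (1,1)A 1/1 ✓ · (1,2)A 1/3 ✓ · (1,3)B 1/2 ✓
Row 2: (2,3)B 4/5 ✓
Row 3: (3,1)A 0/3 ✗ · (3,2)B 4/6 ✓ · (3,3)B 5/6 ✓ · (3,4)B 3/4 ✓
Row 4: (4,1)B 2/3 ✓ · (4,2)B 3/5 ✓ · (4,3)A 0/5 ✗ · (4,4)B 2/3 ✓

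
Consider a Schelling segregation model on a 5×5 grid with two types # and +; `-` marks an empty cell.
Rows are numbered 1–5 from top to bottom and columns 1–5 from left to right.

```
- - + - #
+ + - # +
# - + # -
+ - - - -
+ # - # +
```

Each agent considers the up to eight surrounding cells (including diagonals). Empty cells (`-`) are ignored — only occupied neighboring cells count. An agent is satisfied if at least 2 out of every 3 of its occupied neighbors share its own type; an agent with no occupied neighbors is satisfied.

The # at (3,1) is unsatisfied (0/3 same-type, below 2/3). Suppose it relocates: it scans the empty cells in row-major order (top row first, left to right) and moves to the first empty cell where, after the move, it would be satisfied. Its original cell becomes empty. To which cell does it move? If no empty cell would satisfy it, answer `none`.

Vacating (3,1). Empty cells in order:
  (1,1): 0/2 same-type → still unsatisfied.
  (1,2): 0/3 same-type → still unsatisfied.
  (1,4): 2/4 same-type → still unsatisfied.
  (2,3): 2/5 same-type → still unsatisfied.
  (3,2): 0/4 same-type → still unsatisfied.
  (3,5): 2/3 same-type → satisfied — stop here.

(3,5)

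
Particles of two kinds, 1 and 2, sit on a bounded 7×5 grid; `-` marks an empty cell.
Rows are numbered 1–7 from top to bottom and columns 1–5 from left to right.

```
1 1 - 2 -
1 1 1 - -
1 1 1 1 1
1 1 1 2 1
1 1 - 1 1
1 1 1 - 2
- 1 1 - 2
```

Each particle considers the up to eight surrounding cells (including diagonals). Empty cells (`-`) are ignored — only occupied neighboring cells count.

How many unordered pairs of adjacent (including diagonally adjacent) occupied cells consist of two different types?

10

Scan each occupied cell's neighbors to the right and below (and the two forward diagonals) so each pair is counted once.
From row 1: 1 unlike of 7 pairs (running 1/7).
From row 2: 0 unlike of 10 pairs (running 1/17).
From row 3: 3 unlike of 17 pairs (running 4/34).
From row 4: 4 unlike of 14 pairs (running 8/48).
From row 5: 2 unlike of 10 pairs (running 10/58).
From row 6: 0 unlike of 8 pairs (running 10/66).
From row 7: 0 unlike of 1 pairs (running 10/67).
Total adjacent occupied pairs: 67; unlike-type pairs: 10.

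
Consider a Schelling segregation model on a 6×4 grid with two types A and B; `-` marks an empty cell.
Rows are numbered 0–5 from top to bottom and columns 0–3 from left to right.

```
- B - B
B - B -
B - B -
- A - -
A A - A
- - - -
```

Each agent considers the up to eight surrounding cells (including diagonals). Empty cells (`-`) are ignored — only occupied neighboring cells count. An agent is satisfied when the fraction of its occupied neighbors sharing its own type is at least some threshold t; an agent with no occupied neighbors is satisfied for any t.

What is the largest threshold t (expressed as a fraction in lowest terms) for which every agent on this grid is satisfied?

1/2

Row 0: (0,1)B 2/2 · (0,3)B 1/1
Row 1: (1,0)B 2/2 · (1,2)B 3/3
Row 2: (2,0)B 1/2 · (2,2)B 1/2
Row 3: (3,1)A 2/4
Row 4: (4,0)A 2/2 · (4,1)A 2/2 · (4,3)A — no occupied neighbors
The smallest same-type fraction is 1/2 at (2,0), which reduces to 1/2. Any threshold above that leaves this agent unsatisfied.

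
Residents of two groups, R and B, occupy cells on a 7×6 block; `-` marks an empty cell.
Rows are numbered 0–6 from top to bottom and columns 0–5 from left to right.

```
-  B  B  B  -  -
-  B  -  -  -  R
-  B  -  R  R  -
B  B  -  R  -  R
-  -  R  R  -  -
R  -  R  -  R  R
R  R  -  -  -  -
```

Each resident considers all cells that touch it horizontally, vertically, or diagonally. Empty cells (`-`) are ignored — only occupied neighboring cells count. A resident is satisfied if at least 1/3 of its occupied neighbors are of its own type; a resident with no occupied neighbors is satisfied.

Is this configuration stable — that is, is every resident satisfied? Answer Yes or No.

Yes

Row 0: (0,1)B 2/2 ok · (0,2)B 3/3 ok · (0,3)B 1/1 ok
Row 1: (1,1)B 3/3 ok · (1,5)R 1/1 ok
Row 2: (2,1)B 3/3 ok · (2,3)R 2/2 ok · (2,4)R 4/4 ok
Row 3: (3,0)B 2/2 ok · (3,1)B 2/3 ok · (3,3)R 4/4 ok · (3,5)R 1/1 ok
Row 4: (4,2)R 3/4 ok · (4,3)R 4/4 ok
Row 5: (5,0)R 2/2 ok · (5,2)R 3/3 ok · (5,4)R 2/2 ok · (5,5)R 1/1 ok
Row 6: (6,0)R 2/2 ok · (6,1)R 3/3 ok
All meet the threshold, so the configuration is stable.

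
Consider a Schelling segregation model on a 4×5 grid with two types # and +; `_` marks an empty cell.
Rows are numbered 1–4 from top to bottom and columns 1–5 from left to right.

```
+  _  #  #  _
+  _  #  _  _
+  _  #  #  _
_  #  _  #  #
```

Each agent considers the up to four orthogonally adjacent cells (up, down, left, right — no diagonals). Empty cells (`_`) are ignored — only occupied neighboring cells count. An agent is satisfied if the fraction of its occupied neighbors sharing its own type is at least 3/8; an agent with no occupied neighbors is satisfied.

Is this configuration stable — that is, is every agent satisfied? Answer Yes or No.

Yes

Row 1: (1,1)+ 1/1 ✓ · (1,3)# 2/2 ✓ · (1,4)# 1/1 ✓
Row 2: (2,1)+ 2/2 ✓ · (2,3)# 2/2 ✓
Row 3: (3,1)+ 1/1 ✓ · (3,3)# 2/2 ✓ · (3,4)# 2/2 ✓
Row 4: (4,2)# 0/0 ✓ · (4,4)# 2/2 ✓ · (4,5)# 1/1 ✓
All meet the threshold, so the configuration is stable.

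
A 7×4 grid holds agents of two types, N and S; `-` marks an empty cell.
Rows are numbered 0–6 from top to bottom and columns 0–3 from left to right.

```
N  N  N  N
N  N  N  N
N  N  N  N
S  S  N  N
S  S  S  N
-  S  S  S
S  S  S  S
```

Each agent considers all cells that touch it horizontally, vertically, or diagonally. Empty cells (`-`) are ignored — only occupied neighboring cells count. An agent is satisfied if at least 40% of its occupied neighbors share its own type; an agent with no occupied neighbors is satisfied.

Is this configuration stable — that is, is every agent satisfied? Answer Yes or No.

Yes

(0,0)N 3/3 ✓
(0,1)N 5/5 ✓
(0,2)N 5/5 ✓
(0,3)N 3/3 ✓
(1,0)N 5/5 ✓
(1,1)N 8/8 ✓
(1,2)N 8/8 ✓
(1,3)N 5/5 ✓
(2,0)N 3/5 ✓
(2,1)N 6/8 ✓
(2,2)N 7/8 ✓
(2,3)N 5/5 ✓
(3,0)S 3/5 ✓
(3,1)S 4/8 ✓
(3,2)N 5/8 ✓
(3,3)N 4/5 ✓
(4,0)S 4/4 ✓
(4,1)S 6/7 ✓
(4,2)S 5/8 ✓
(4,3)N 2/5 ✓
(5,1)S 7/7 ✓
(5,2)S 7/8 ✓
(5,3)S 4/5 ✓
(6,0)S 2/2 ✓
(6,1)S 4/4 ✓
(6,2)S 5/5 ✓
(6,3)S 3/3 ✓
All meet the threshold, so the configuration is stable.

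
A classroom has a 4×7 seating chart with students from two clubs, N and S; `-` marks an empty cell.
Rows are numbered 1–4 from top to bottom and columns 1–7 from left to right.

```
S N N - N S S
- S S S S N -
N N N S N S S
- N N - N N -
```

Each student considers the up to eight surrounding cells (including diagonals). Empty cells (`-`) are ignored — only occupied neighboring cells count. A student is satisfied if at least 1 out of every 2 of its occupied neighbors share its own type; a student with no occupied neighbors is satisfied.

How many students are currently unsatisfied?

(1,1)S 1/2 ✓
(1,2)N 1/4 ✗
(1,3)N 1/4 ✗
(1,5)N 1/4 ✗
(1,6)S 2/4 ✓
(1,7)S 1/2 ✓
(2,2)S 2/7 ✗
(2,3)S 3/7 ✗
(2,4)S 3/7 ✗
(2,5)S 4/7 ✓
(2,6)N 2/7 ✗
(3,1)N 2/3 ✓
(3,2)N 4/6 ✓
(3,3)N 3/7 ✗
(3,4)S 3/7 ✗
(3,5)N 3/7 ✗
(3,6)S 2/6 ✗
(3,7)S 1/3 ✗
(4,2)N 4/4 ✓
(4,3)N 3/4 ✓
(4,5)N 2/4 ✓
(4,6)N 2/4 ✓
Unsatisfied: (1,2), (1,3), (1,5), (2,2), (2,3), (2,4), (2,6), (3,3), (3,4), (3,5), (3,6), (3,7) — 12 in total.

12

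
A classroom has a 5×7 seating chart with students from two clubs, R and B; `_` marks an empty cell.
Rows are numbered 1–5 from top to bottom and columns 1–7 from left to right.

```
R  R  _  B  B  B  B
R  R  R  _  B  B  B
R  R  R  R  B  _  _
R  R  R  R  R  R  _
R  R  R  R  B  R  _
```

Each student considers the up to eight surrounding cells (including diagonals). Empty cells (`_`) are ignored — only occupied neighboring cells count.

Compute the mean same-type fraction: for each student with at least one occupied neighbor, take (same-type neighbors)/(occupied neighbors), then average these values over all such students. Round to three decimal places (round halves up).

0.856

Row 1: (1,1)R 3/3 · (1,2)R 4/4 · (1,4)B 2/3 · (1,5)B 4/4 · (1,6)B 5/5 · (1,7)B 3/3
Row 2: (2,1)R 5/5 · (2,2)R 7/7 · (2,3)R 5/6 · (2,5)B 5/6 · (2,6)B 6/6 · (2,7)B 3/3
Row 3: (3,1)R 5/5 · (3,2)R 8/8 · (3,3)R 7/7 · (3,4)R 5/7 · (3,5)B 2/6
Row 4: (4,1)R 5/5 · (4,2)R 8/8 · (4,3)R 8/8 · (4,4)R 6/8 · (4,5)R 5/7 · (4,6)R 2/4
Row 5: (5,1)R 3/3 · (5,2)R 5/5 · (5,3)R 5/5 · (5,4)R 4/5 · (5,5)B 0/5 · (5,6)R 2/3
Sum over 29 students: 3/3 + 4/4 + 2/3 + 4/4 + 5/5 + 3/3 + 5/5 + 7/7 + 5/6 + 5/6 + 6/6 + 3/3 + 5/5 + 8/8 + 7/7 + 5/7 + 2/6 + 5/5 + 8/8 + 8/8 + 6/8 + 5/7 + 2/4 + 3/3 + 5/5 + 5/5 + 4/5 + 0/5 + 2/3 = 10421/420; mean = 10421/420 ÷ 29 = 10421/12180 = 0.855582… → 0.856.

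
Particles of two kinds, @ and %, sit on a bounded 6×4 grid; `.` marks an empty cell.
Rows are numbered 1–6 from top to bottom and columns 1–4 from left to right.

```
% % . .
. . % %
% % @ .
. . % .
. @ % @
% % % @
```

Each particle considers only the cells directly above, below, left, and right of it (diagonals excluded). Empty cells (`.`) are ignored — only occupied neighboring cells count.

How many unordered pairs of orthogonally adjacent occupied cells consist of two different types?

7

Scan each occupied cell's neighbors to the right and below so each pair is counted once.
Row 1: %(1,1)–%(1,2)=  → 0/1 unlike.
Row 2: %(2,3)–%(2,4)= %(2,3)–@(3,3)≠  → 1/2 unlike.
Row 3: %(3,1)–%(3,2)= %(3,2)–@(3,3)≠ @(3,3)–%(4,3)≠  → 2/3 unlike.
Row 4: %(4,3)–%(5,3)=  → 0/1 unlike.
Row 5: @(5,2)–%(5,3)≠ @(5,2)–%(6,2)≠ %(5,3)–@(5,4)≠ %(5,3)–%(6,3)= @(5,4)–@(6,4)=  → 3/5 unlike.
Row 6: %(6,1)–%(6,2)= %(6,2)–%(6,3)= %(6,3)–@(6,4)≠  → 1/3 unlike.
Total adjacent occupied pairs: 15; unlike-type pairs: 7.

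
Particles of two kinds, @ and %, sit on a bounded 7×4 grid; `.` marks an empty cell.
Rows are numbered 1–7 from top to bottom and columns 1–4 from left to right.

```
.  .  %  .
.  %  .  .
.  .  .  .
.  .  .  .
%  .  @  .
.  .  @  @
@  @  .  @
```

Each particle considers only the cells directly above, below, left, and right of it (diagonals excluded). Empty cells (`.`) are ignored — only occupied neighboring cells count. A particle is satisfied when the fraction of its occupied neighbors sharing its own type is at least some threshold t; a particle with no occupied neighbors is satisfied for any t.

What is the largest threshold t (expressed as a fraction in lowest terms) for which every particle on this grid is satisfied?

Row 1: (1,3)% — no occupied neighbors
Row 2: (2,2)% — no occupied neighbors
Row 5: (5,1)% — no occupied neighbors · (5,3)@ 1/1
Row 6: (6,3)@ 2/2 · (6,4)@ 2/2
Row 7: (7,1)@ 1/1 · (7,2)@ 1/1 · (7,4)@ 1/1
The smallest same-type fraction is 1/1 at (5,3), which reduces to 1/1. Any threshold above that leaves this particle unsatisfied.

1/1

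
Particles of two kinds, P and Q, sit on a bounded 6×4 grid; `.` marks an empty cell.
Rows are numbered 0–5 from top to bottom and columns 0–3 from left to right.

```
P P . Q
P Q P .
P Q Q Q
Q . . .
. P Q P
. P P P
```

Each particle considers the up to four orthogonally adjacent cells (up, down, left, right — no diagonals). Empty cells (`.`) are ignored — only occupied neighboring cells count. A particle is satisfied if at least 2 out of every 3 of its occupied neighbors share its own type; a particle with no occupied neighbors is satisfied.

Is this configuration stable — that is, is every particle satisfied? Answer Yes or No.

No

Row 0: (0,0)P 2/2 ✓ · (0,1)P 1/2 ✗ · (0,3)Q 0/0 ✓
Row 1: (1,0)P 2/3 ✓ · (1,1)Q 1/4 ✗ · (1,2)P 0/2 ✗
Row 2: (2,0)P 1/3 ✗ · (2,1)Q 2/3 ✓ · (2,2)Q 2/3 ✓ · (2,3)Q 1/1 ✓
Row 3: (3,0)Q 0/1 ✗
Row 4: (4,1)P 1/2 ✗ · (4,2)Q 0/3 ✗ · (4,3)P 1/2 ✗
Row 5: (5,1)P 2/2 ✓ · (5,2)P 2/3 ✓ · (5,3)P 2/2 ✓
For instance (0,1) has only 1/2 same-type neighbors, below 2/3.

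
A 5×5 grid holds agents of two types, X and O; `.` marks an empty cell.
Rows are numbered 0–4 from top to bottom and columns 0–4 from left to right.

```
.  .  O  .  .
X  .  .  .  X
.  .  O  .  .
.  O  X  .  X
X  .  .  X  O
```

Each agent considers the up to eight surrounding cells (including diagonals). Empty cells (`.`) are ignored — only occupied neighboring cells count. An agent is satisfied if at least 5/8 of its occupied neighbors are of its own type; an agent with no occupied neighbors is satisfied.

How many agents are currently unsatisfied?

(0,2)O 0/0 ✓
(1,0)X 0/0 ✓
(1,4)X 0/0 ✓
(2,2)O 1/2 ✗
(3,1)O 1/3 ✗
(3,2)X 1/3 ✗
(3,4)X 1/2 ✗
(4,0)X 0/1 ✗
(4,3)X 2/3 ✓
(4,4)O 0/2 ✗
Unsatisfied: (2,2), (3,1), (3,2), (3,4), (4,0), (4,4) — 6 in total.

6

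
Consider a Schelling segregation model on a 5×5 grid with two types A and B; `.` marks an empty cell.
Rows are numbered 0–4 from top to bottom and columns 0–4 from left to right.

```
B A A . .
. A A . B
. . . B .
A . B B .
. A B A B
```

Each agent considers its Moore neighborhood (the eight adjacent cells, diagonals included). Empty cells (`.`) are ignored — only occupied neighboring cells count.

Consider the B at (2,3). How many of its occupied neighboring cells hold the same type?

Occupied neighbors of (2,3): (1,2)=A, (1,4)=B, (3,2)=B, (3,3)=B.
Same type (B): 3 of 4.

3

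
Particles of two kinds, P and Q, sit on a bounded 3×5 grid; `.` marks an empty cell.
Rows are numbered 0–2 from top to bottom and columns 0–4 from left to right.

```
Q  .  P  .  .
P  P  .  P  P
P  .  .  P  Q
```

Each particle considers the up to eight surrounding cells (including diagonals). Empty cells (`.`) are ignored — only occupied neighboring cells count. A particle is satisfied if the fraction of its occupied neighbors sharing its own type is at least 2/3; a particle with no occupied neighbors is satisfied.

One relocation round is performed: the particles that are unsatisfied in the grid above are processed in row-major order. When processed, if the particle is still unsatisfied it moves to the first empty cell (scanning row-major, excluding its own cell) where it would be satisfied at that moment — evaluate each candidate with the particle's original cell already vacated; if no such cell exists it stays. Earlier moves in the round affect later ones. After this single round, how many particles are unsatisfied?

2

Initially unsatisfied (in order): (0,0), (2,4).
  (0,0): no empty cell satisfies it; stays.
  (2,4): no empty cell satisfies it; stays.
Resulting grid:
Q . P . .
P P . P P
P . . P Q
Unsatisfied now: (0,0), (2,4).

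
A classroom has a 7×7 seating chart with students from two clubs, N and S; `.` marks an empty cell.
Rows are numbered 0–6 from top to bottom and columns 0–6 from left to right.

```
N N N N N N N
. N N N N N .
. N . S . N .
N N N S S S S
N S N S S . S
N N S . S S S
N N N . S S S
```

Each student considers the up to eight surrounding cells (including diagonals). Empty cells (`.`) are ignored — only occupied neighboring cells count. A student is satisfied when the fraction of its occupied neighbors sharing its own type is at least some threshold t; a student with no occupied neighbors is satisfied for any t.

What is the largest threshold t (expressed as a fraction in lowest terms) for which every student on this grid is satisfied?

1/8

(0,0)N 2/2
(0,1)N 4/4
(0,2)N 5/5
(0,3)N 5/5
(0,4)N 5/5
(0,5)N 4/4
(0,6)N 2/2
(1,1)N 5/5
(1,2)N 6/7
(1,3)N 5/6
(1,4)N 6/7
(1,5)N 5/5
(2,1)N 5/5
(2,3)S 2/6
(2,5)N 2/5
(3,0)N 3/4
(3,1)N 5/6
(3,2)N 3/7
(3,3)S 4/6
(3,4)S 5/6
(3,5)S 4/5
(3,6)S 2/3
(4,0)N 4/5
(4,1)S 1/8
(4,2)N 3/7
(4,3)S 5/7
(4,4)S 6/6
(4,6)S 4/4
(5,0)N 4/5
(5,1)N 6/8
(5,2)S 2/6
(5,4)S 5/5
(5,5)S 7/7
(5,6)S 4/4
(6,0)N 3/3
(6,1)N 4/5
(6,2)N 2/3
(6,4)S 3/3
(6,5)S 5/5
(6,6)S 3/3
The smallest same-type fraction is 1/8 at (4,1), which reduces to 1/8. Any threshold above that leaves this student unsatisfied.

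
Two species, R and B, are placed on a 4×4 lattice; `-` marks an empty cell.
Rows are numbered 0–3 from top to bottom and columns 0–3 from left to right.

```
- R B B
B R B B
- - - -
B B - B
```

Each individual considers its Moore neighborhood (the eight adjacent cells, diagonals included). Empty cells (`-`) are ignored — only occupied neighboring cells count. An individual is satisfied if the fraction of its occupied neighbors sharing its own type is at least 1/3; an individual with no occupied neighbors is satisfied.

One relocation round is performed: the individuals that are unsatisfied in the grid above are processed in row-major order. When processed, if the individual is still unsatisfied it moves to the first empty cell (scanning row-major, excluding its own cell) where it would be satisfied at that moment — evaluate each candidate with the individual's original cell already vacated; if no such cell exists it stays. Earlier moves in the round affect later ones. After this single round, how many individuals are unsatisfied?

Initially unsatisfied (in order): (0,1), (1,0), (1,1).
  (0,1) → (0,0).
  (1,0) → (0,1).
  (1,1) → (1,0).
Resulting grid:
R B B B
R - B B
- - - -
B B - B
All satisfied now.

0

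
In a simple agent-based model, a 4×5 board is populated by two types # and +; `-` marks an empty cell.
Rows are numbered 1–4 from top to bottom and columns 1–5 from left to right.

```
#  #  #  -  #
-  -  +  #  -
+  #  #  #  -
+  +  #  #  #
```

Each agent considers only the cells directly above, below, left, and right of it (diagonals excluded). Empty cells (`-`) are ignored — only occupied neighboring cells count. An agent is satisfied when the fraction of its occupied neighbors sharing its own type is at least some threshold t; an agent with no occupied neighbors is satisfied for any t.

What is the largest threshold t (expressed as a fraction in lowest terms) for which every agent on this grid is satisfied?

0/1

(1,1)# 1/1
(1,2)# 2/2
(1,3)# 1/2
(1,5)# — no occupied neighbors
(2,3)+ 0/3
(2,4)# 1/2
(3,1)+ 1/2
(3,2)# 1/3
(3,3)# 3/4
(3,4)# 3/3
(4,1)+ 2/2
(4,2)+ 1/3
(4,3)# 2/3
(4,4)# 3/3
(4,5)# 1/1
The smallest same-type fraction is 0/3 at (2,3), which reduces to 0/1. Any threshold above that leaves this agent unsatisfied.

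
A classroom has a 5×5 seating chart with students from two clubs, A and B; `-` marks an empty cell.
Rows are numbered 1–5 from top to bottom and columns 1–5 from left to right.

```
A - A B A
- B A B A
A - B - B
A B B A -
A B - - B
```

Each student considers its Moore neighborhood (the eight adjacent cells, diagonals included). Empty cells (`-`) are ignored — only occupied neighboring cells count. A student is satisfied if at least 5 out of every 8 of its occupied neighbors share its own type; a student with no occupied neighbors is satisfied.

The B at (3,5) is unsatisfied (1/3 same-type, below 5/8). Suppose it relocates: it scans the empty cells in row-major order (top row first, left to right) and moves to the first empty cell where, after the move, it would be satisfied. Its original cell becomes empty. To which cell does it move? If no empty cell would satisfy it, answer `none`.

(5,3)

Vacating (3,5). Empty cells in order:
  (1,2): 1/4 same-type → still unsatisfied.
  (2,1): 1/3 same-type → still unsatisfied.
  (3,2): 4/7 same-type → still unsatisfied.
  (3,4): 3/6 same-type → still unsatisfied.
  (4,5): 1/2 same-type → still unsatisfied.
  (5,3): 3/4 same-type → satisfied — stop here.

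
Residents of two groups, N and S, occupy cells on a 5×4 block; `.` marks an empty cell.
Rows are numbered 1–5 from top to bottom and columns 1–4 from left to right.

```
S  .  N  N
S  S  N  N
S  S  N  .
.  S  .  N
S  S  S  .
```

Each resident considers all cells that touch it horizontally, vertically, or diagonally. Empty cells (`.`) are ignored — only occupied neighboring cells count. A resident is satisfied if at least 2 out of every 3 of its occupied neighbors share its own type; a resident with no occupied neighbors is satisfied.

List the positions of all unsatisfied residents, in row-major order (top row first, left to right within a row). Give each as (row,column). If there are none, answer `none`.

(2,2), (3,3), (4,4)

Row 1: (1,1)S 2/2 ✓ · (1,3)N 3/4 ✓ · (1,4)N 3/3 ✓
Row 2: (2,1)S 4/4 ✓ · (2,2)S 4/7 ✗ · (2,3)N 4/6 ✓ · (2,4)N 4/4 ✓
Row 3: (3,1)S 4/4 ✓ · (3,2)S 4/6 ✓ · (3,3)N 3/6 ✗
Row 4: (4,2)S 5/6 ✓ · (4,4)N 1/2 ✗
Row 5: (5,1)S 2/2 ✓ · (5,2)S 3/3 ✓ · (5,3)S 2/3 ✓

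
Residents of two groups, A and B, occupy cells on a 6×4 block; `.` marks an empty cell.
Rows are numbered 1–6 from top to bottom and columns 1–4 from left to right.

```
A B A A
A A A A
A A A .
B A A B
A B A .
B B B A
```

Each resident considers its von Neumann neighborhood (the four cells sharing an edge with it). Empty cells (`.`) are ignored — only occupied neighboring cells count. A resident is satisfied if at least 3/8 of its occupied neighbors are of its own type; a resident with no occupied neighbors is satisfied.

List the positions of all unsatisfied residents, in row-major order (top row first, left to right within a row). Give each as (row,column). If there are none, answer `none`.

(1,2), (4,1), (4,4), (5,1), (5,2), (5,3), (6,3), (6,4)

Row 1: (1,1)A 1/2 satisfied · (1,2)B 0/3 not · (1,3)A 2/3 satisfied · (1,4)A 2/2 satisfied
Row 2: (2,1)A 3/3 satisfied · (2,2)A 3/4 satisfied · (2,3)A 4/4 satisfied · (2,4)A 2/2 satisfied
Row 3: (3,1)A 2/3 satisfied · (3,2)A 4/4 satisfied · (3,3)A 3/3 satisfied
Row 4: (4,1)B 0/3 not · (4,2)A 2/4 satisfied · (4,3)A 3/4 satisfied · (4,4)B 0/1 not
Row 5: (5,1)A 0/3 not · (5,2)B 1/4 not · (5,3)A 1/3 not
Row 6: (6,1)B 1/2 satisfied · (6,2)B 3/3 satisfied · (6,3)B 1/3 not · (6,4)A 0/1 not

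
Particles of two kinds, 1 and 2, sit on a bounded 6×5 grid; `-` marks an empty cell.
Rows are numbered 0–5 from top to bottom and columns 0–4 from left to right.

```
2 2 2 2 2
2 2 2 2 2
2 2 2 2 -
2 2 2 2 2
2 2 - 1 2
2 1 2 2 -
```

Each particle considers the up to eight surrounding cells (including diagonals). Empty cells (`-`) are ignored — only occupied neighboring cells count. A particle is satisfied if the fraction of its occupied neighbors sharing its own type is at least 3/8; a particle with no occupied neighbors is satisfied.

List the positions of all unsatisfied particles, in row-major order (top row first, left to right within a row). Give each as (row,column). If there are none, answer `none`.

(0,0)2 3/3 ✓
(0,1)2 5/5 ✓
(0,2)2 5/5 ✓
(0,3)2 5/5 ✓
(0,4)2 3/3 ✓
(1,0)2 5/5 ✓
(1,1)2 8/8 ✓
(1,2)2 8/8 ✓
(1,3)2 7/7 ✓
(1,4)2 4/4 ✓
(2,0)2 5/5 ✓
(2,1)2 8/8 ✓
(2,2)2 8/8 ✓
(2,3)2 7/7 ✓
(3,0)2 5/5 ✓
(3,1)2 7/7 ✓
(3,2)2 6/7 ✓
(3,3)2 5/6 ✓
(3,4)2 3/4 ✓
(4,0)2 4/5 ✓
(4,1)2 6/7 ✓
(4,3)1 0/6 ✗
(4,4)2 3/4 ✓
(5,0)2 2/3 ✓
(5,1)1 0/4 ✗
(5,2)2 2/4 ✓
(5,3)2 2/3 ✓

(4,3), (5,1)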